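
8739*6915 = 60430185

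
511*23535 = 12026385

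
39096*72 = 2814912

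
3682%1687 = 308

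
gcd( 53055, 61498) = 1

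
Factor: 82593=3^3* 7^1*19^1*23^1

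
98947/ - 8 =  - 98947/8  =  - 12368.38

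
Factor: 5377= 19^1*283^1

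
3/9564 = 1/3188  =  0.00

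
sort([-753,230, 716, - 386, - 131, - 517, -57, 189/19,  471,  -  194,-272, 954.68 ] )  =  [-753, - 517, - 386, - 272, - 194,  -  131, - 57,189/19 , 230  ,  471, 716,954.68] 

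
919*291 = 267429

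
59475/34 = 59475/34  =  1749.26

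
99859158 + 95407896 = 195267054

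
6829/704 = 9 + 493/704 = 9.70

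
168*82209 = 13811112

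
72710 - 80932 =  - 8222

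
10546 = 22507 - 11961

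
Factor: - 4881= - 3^1*1627^1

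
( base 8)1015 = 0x20D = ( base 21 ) 140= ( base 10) 525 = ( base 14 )297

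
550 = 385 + 165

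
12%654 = 12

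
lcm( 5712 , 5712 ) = 5712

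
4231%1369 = 124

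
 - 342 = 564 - 906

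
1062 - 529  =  533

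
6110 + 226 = 6336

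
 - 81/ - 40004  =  81/40004  =  0.00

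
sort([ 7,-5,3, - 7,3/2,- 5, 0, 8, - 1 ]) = [ - 7 , - 5,- 5,  -  1,0, 3/2,3,7, 8]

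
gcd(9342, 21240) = 18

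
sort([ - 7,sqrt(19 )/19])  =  [ - 7,sqrt( 19)/19]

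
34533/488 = 34533/488 = 70.76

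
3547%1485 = 577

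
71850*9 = 646650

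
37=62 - 25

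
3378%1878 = 1500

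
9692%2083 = 1360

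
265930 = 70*3799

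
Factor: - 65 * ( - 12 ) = 780 = 2^2 * 3^1*5^1*13^1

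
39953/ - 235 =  - 39953/235  =  - 170.01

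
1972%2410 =1972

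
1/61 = 1/61  =  0.02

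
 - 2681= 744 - 3425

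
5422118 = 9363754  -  3941636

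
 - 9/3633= -3/1211  =  - 0.00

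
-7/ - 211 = 7/211 = 0.03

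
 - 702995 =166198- 869193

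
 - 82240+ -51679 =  -133919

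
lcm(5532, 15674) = 94044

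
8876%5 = 1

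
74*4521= 334554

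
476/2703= 28/159 = 0.18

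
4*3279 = 13116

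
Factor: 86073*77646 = 6683224158=2^1*3^2*13^1*2207^1*12941^1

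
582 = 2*291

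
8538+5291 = 13829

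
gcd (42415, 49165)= 5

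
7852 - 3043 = 4809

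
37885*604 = 22882540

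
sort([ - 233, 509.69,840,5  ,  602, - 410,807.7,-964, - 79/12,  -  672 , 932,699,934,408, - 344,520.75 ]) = [ - 964,-672,-410,-344, - 233, - 79/12, 5, 408,509.69, 520.75,602, 699, 807.7,840, 932 , 934 ]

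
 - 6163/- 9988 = 6163/9988 = 0.62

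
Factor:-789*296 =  - 2^3*3^1*37^1*263^1= -  233544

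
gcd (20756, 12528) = 4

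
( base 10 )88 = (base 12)74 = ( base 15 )5d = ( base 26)3a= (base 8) 130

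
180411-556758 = -376347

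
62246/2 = 31123 = 31123.00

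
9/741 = 3/247 =0.01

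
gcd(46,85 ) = 1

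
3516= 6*586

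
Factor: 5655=3^1 * 5^1*13^1*29^1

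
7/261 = 7/261 = 0.03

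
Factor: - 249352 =  -  2^3 * 71^1*439^1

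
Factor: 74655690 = 2^1 *3^1*5^1 * 859^1*2897^1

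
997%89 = 18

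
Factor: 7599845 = 5^1*11^1 * 138179^1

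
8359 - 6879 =1480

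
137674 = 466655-328981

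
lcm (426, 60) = 4260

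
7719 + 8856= 16575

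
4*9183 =36732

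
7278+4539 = 11817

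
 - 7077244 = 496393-7573637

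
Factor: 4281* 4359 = 18660879= 3^2* 1427^1*1453^1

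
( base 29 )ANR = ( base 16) 2390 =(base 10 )9104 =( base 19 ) 1643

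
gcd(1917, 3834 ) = 1917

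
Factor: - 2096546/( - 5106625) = 2^1*5^( - 3 )*40853^(- 1)*1048273^1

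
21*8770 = 184170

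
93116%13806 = 10280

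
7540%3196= 1148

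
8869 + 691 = 9560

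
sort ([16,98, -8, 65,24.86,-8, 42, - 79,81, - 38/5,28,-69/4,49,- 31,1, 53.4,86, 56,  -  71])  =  [-79, - 71, - 31, - 69/4, - 8, - 8,  -  38/5 , 1, 16, 24.86,28  ,  42,49,53.4 , 56, 65,81,86,98] 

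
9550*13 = 124150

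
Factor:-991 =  - 991^1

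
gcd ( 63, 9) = 9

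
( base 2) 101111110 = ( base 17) 158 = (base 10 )382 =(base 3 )112011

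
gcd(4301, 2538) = 1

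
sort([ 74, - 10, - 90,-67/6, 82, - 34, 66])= [-90, - 34, - 67/6, - 10,  66, 74, 82]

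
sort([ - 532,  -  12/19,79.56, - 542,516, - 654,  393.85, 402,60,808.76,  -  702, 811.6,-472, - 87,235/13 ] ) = [ - 702,-654, - 542,-532, - 472, - 87, - 12/19, 235/13,60 , 79.56,393.85,402,516, 808.76, 811.6]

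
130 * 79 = 10270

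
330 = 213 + 117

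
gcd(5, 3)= 1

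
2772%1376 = 20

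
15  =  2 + 13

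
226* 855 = 193230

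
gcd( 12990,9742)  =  2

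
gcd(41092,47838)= 2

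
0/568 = 0 = 0.00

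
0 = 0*941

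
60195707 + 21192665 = 81388372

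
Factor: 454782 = 2^1*3^1*75797^1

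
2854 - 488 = 2366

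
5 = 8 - 3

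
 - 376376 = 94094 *( - 4) 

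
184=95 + 89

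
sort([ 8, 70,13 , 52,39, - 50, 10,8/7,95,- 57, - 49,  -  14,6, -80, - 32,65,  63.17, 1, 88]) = [-80, - 57,- 50, -49 ,-32,- 14 , 1,8/7,6, 8 , 10,13, 39,52,63.17,65,70 , 88,95 ] 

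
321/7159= 321/7159   =  0.04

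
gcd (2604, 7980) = 84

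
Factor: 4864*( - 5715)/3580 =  - 2^6*3^2* 19^1*127^1*179^( - 1) = - 1389888/179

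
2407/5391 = 2407/5391 =0.45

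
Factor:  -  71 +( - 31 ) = - 102=-2^1* 3^1*17^1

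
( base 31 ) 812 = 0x1e29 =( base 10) 7721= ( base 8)17051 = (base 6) 55425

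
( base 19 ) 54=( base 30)39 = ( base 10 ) 99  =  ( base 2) 1100011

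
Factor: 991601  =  13^1*83^1*919^1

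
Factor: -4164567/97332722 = - 2^( - 1)*3^1*11^1*1553^(-1)  *31337^( -1)*126199^1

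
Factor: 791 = 7^1*113^1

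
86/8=43/4=10.75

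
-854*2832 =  - 2418528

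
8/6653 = 8/6653 = 0.00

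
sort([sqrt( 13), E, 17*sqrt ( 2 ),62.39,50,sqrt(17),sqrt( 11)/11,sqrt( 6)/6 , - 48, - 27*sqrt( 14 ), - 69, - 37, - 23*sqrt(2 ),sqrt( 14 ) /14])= [ - 27 * sqrt ( 14), - 69, - 48  , - 37, - 23*sqrt( 2), sqrt( 14) /14, sqrt(11)/11, sqrt (6)/6 , E,sqrt( 13),sqrt( 17) , 17*sqrt(2),50, 62.39]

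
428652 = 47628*9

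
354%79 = 38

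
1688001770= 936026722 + 751975048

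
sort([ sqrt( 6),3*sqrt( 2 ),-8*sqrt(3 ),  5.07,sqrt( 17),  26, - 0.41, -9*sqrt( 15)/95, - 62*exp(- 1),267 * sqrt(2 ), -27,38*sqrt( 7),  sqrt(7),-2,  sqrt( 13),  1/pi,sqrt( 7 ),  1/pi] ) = [ - 27,-62*exp ( - 1 ),-8 * sqrt( 3),- 2, - 0.41,-9*sqrt( 15)/95,1/pi,1/pi,sqrt( 6),sqrt( 7), sqrt (7 ), sqrt (13 ) , sqrt( 17 ),  3 *sqrt( 2 ) , 5.07 , 26,38*sqrt ( 7), 267*sqrt (2) ]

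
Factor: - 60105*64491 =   -  3^2*5^1*7^1 *37^1*83^1*4007^1 = - 3876231555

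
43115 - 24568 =18547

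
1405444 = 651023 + 754421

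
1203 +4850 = 6053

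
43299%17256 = 8787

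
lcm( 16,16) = 16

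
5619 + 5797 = 11416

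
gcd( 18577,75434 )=1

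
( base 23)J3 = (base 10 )440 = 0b110111000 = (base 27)G8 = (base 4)12320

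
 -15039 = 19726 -34765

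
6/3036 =1/506  =  0.00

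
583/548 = 583/548 = 1.06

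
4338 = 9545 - 5207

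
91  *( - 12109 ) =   -  1101919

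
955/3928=955/3928 = 0.24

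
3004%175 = 29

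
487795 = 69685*7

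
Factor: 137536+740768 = 2^5*3^1*7^1 * 1307^1 = 878304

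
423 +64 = 487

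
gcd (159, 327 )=3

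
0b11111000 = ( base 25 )9N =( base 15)118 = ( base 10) 248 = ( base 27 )95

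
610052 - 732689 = - 122637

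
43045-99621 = -56576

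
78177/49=1595+22/49=1595.45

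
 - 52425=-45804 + -6621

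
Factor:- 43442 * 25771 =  - 1119543782 = - 2^1*7^1*29^1*107^1*25771^1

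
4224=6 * 704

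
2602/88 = 1301/44 = 29.57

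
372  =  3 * 124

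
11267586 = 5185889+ 6081697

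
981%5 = 1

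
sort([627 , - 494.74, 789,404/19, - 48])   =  [ - 494.74, - 48, 404/19, 627, 789]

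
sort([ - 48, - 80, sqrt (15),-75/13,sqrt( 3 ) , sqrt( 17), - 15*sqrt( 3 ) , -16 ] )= [ - 80,  -  48,  -  15*sqrt(3),-16, - 75/13 , sqrt( 3), sqrt( 15 ),sqrt( 17) ] 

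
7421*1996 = 14812316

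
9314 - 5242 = 4072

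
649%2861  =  649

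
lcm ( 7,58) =406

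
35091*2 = 70182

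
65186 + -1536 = 63650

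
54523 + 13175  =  67698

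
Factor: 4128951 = 3^1*1376317^1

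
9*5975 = 53775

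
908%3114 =908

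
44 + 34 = 78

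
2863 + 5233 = 8096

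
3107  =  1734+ 1373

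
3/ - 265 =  - 1  +  262/265 = - 0.01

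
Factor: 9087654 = 2^1*3^1*367^1 * 4127^1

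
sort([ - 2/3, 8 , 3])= [- 2/3,3,8]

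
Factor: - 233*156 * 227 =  - 8250996 = - 2^2 *3^1* 13^1*227^1*233^1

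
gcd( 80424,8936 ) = 8936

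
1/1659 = 1/1659=0.00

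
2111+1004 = 3115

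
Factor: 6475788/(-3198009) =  - 2^2*3^3*11^1*23^1 *79^1*827^(-1 )*1289^( - 1) = -2158596/1066003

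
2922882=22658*129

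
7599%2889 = 1821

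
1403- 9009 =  - 7606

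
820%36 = 28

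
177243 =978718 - 801475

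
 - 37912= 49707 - 87619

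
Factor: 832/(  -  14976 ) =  - 1/18 = - 2^( - 1 )*3^(  -  2)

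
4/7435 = 4/7435 = 0.00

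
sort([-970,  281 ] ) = [-970,  281 ]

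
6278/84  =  3139/42 = 74.74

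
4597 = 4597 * 1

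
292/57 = 292/57   =  5.12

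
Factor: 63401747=2927^1*21661^1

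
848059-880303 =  - 32244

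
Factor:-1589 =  - 7^1*227^1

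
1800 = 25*72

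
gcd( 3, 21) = 3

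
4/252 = 1/63 = 0.02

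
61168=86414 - 25246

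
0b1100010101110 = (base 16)18ae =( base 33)5qf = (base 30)70I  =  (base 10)6318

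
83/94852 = 83/94852= 0.00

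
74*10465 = 774410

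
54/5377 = 54/5377 =0.01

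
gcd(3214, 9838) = 2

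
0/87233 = 0= 0.00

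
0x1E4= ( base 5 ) 3414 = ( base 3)122221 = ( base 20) 144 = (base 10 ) 484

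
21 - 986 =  - 965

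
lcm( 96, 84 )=672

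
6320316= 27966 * 226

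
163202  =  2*81601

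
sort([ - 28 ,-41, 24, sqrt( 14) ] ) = [-41,- 28, sqrt( 14 ), 24] 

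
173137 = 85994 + 87143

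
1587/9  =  176 + 1/3 =176.33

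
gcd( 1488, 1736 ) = 248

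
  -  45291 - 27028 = -72319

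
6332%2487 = 1358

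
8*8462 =67696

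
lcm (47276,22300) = 1181900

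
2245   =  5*449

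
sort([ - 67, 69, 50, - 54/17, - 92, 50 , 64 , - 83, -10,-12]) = [ - 92, - 83 , - 67,-12, - 10,-54/17,  50,50, 64 , 69 ]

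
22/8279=22/8279=0.00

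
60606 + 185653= 246259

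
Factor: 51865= 5^1*11^1 * 23^1*  41^1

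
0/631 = 0 = 0.00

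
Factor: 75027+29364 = 104391 = 3^2 * 7^1 * 1657^1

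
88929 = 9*9881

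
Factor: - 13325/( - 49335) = 205/759 = 3^(-1)*5^1 * 11^(-1)*23^( - 1)*41^1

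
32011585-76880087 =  - 44868502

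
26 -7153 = - 7127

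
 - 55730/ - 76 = 27865/38 = 733.29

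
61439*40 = 2457560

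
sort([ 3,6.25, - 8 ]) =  [- 8,3, 6.25] 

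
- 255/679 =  - 255/679  =  - 0.38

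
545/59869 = 545/59869=0.01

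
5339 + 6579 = 11918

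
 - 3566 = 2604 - 6170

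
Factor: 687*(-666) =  - 2^1*3^3*37^1*229^1=- 457542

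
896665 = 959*935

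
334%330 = 4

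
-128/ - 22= 64/11= 5.82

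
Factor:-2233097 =-1171^1*1907^1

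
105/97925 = 21/19585 = 0.00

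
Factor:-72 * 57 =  - 4104 = -  2^3 * 3^3*19^1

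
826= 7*118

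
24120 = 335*72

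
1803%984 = 819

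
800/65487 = 800/65487 = 0.01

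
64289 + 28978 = 93267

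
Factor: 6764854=2^1*3382427^1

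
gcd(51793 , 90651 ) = 1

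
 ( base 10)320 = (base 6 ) 1252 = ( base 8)500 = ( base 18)HE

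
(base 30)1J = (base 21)27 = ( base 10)49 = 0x31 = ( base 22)25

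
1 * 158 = 158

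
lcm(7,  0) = 0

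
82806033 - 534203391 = -451397358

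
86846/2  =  43423 = 43423.00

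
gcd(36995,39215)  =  5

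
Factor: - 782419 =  - 11^1 * 71129^1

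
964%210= 124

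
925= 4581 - 3656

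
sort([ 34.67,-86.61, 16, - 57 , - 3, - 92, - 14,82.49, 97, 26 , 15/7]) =[ - 92 , - 86.61, - 57,-14, - 3, 15/7,16,26 , 34.67 , 82.49 , 97]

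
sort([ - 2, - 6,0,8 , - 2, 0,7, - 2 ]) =[ - 6, - 2, - 2, - 2,  0,0,7,  8]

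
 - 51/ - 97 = 51/97 = 0.53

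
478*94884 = 45354552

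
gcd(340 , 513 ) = 1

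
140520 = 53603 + 86917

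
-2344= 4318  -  6662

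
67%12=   7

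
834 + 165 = 999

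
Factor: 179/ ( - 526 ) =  - 2^( - 1)*179^1*263^(-1)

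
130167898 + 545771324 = 675939222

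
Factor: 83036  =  2^2*20759^1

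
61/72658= 61/72658 = 0.00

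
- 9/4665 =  - 3/1555 = -0.00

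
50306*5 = 251530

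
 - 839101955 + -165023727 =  - 1004125682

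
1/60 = 1/60 = 0.02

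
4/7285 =4/7285=0.00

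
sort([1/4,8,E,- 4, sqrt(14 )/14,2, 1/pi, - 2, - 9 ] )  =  [ - 9, - 4, - 2, 1/4,sqrt(14)/14,1/pi,2,E, 8 ]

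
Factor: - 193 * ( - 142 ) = 27406= 2^1*71^1*193^1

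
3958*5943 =23522394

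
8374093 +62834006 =71208099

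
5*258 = 1290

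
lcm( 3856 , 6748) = 26992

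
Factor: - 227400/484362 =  - 2^2*3^( - 1)*5^2*71^( - 1)=- 100/213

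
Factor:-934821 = -3^5 *3847^1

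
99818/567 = 99818/567 = 176.05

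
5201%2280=641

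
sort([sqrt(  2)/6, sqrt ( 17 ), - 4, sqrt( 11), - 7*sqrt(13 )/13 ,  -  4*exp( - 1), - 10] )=[- 10,-4 ,- 7*sqrt(13 ) /13 , - 4*exp(-1 ), sqrt( 2)/6, sqrt( 11), sqrt(17)]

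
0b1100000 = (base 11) 88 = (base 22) 48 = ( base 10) 96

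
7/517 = 7/517 = 0.01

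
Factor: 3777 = 3^1*1259^1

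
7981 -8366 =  - 385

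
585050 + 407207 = 992257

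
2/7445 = 2/7445 =0.00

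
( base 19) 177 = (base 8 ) 765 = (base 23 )li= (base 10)501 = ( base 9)616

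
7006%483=244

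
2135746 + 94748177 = 96883923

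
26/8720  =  13/4360 = 0.00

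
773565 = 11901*65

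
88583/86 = 1030 + 3/86 = 1030.03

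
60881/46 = 2647/2 = 1323.50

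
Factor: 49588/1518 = 2^1*3^( - 1 )*7^2 = 98/3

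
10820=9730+1090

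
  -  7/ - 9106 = 7/9106 = 0.00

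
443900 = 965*460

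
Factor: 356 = 2^2*89^1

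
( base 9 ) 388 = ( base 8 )503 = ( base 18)HH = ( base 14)191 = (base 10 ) 323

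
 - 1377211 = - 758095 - 619116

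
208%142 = 66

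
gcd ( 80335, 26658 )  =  1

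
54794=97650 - 42856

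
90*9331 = 839790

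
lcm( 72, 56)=504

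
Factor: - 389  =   - 389^1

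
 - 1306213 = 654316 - 1960529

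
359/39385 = 359/39385=0.01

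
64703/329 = 64703/329= 196.67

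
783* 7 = 5481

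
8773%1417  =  271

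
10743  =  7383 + 3360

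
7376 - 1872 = 5504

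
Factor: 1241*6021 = 7472061 =3^3*17^1 * 73^1*223^1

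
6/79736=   3/39868= 0.00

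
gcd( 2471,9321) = 1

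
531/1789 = 531/1789 = 0.30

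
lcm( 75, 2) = 150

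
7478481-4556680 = 2921801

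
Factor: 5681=13^1*19^1*23^1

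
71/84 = 71/84 = 0.85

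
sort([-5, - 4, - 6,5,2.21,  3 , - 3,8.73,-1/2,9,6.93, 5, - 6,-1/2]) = [  -  6,-6, - 5 , -4, - 3,- 1/2 ,-1/2,2.21,3 , 5, 5,6.93,8.73,9 ] 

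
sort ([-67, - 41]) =[- 67,-41]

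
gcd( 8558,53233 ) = 1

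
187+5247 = 5434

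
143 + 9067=9210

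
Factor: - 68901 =-3^1*7^1*17^1*193^1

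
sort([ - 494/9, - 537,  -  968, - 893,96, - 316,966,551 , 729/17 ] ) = [ - 968,-893, - 537 ,-316, - 494/9,729/17,96,551,966]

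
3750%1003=741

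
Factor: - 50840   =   - 2^3*5^1*31^1*41^1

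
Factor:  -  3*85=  - 3^1 * 5^1*17^1= - 255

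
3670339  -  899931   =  2770408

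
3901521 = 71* 54951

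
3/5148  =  1/1716 =0.00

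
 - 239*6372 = -1522908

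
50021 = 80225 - 30204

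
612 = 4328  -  3716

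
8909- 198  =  8711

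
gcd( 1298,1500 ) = 2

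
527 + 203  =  730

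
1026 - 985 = 41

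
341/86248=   341/86248 = 0.00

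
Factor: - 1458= -2^1 * 3^6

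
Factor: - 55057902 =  - 2^1*3^1*821^1*11177^1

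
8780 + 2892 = 11672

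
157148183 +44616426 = 201764609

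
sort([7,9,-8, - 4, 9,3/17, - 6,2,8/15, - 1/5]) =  [ - 8, - 6,-4, - 1/5,3/17, 8/15,2,7, 9, 9]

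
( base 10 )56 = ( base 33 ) 1n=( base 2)111000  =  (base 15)3b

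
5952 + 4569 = 10521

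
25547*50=1277350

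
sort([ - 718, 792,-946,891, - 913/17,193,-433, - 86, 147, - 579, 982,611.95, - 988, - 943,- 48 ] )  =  [-988, - 946, -943, - 718,  -  579, - 433, - 86, - 913/17, - 48,147, 193,611.95, 792, 891, 982 ]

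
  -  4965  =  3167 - 8132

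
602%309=293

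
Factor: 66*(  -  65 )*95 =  - 407550 = -  2^1*3^1*5^2*11^1*13^1 * 19^1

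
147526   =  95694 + 51832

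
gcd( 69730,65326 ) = 734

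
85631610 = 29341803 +56289807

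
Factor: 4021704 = 2^3*3^3 * 43^1*433^1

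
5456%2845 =2611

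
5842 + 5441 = 11283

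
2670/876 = 3 + 7/146 = 3.05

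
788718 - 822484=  - 33766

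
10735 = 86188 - 75453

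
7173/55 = 7173/55=130.42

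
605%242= 121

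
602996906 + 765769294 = 1368766200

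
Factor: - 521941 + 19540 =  - 502401 =- 3^1*17^1*9851^1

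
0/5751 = 0 =0.00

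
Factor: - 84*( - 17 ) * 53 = 75684 = 2^2*3^1*7^1*17^1*53^1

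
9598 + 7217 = 16815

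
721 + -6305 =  - 5584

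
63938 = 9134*7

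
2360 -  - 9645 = 12005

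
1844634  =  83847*22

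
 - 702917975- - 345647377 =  - 357270598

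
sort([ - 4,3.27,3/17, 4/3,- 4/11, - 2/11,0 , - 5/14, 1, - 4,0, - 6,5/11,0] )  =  [ - 6,- 4, - 4,-4/11,  -  5/14, -2/11 , 0,0, 0, 3/17,5/11,1,  4/3,3.27]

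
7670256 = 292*26268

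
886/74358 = 443/37179  =  0.01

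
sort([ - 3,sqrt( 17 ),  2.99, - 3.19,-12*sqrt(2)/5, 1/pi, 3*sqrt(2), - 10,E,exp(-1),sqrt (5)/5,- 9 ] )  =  [ - 10,-9, - 12*sqrt(2)/5, - 3.19, - 3,  1/pi,exp( - 1) , sqrt(5)/5,E,  2.99,sqrt( 17),3*sqrt(2) ]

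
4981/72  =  4981/72 =69.18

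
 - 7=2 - 9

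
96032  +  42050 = 138082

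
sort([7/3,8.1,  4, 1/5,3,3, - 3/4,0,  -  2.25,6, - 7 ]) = [ - 7, - 2.25, - 3/4,0, 1/5,7/3, 3, 3, 4,6, 8.1]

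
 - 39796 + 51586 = 11790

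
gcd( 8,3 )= 1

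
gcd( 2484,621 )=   621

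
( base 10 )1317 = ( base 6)10033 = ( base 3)1210210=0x525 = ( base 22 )2FJ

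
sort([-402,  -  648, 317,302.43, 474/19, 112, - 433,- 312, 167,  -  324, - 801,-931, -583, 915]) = [ - 931,- 801,-648, - 583,- 433 , - 402, - 324, - 312,474/19, 112, 167, 302.43 , 317,  915]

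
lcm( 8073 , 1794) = 16146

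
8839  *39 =344721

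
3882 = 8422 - 4540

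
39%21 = 18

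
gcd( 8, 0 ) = 8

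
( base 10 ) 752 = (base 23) 19G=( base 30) P2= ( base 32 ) ng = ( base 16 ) 2f0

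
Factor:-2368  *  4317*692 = -7074077952=- 2^8*3^1*37^1*173^1 * 1439^1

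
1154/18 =577/9 = 64.11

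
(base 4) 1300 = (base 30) 3M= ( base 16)70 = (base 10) 112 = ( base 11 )a2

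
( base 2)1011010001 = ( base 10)721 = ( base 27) QJ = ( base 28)pl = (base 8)1321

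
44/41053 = 44/41053= 0.00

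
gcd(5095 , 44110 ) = 5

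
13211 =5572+7639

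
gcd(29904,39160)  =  712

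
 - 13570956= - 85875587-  -72304631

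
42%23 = 19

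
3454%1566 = 322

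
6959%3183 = 593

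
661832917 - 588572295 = 73260622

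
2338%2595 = 2338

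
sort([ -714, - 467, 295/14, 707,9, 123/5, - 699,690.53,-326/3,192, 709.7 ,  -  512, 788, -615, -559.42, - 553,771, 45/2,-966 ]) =[-966, - 714, - 699,-615, -559.42 , -553, - 512, - 467, - 326/3,  9, 295/14, 45/2, 123/5,192, 690.53,707,709.7,771, 788]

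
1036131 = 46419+989712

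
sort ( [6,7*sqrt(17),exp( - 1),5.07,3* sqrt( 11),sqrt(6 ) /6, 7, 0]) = [ 0,exp ( - 1),sqrt ( 6)/6, 5.07,  6,7,3*sqrt (11), 7*sqrt(17)]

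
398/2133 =398/2133 = 0.19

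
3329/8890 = 3329/8890 = 0.37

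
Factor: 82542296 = 2^3*10317787^1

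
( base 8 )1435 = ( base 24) 195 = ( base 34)nf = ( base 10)797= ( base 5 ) 11142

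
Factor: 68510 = 2^1*5^1*13^1 * 17^1*31^1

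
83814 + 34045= 117859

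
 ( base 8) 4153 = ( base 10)2155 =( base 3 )2221211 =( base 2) 100001101011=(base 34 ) 1TD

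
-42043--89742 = 47699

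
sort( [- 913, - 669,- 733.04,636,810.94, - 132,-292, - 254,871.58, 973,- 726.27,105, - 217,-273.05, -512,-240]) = [ - 913, -733.04, -726.27, - 669, - 512, - 292, - 273.05,  -  254,-240,  -  217, - 132,  105,636,810.94, 871.58,973 ] 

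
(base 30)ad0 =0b10010010101110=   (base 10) 9390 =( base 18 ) 1AHC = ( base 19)1704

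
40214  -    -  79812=120026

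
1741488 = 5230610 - 3489122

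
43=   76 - 33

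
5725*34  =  194650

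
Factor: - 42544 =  - 2^4*2659^1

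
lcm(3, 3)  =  3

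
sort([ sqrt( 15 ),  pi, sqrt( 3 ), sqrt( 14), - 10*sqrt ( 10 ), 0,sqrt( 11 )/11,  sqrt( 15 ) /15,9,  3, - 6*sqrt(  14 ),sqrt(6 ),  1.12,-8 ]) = [ - 10 * sqrt( 10), - 6*sqrt( 14 ), - 8,0, sqrt( 15 ) /15,  sqrt(11)/11,1.12,sqrt( 3 ),sqrt ( 6),3, pi, sqrt(14 ),sqrt( 15 ), 9] 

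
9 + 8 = 17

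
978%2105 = 978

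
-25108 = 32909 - 58017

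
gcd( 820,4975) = 5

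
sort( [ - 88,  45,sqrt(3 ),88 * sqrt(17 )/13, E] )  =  [ - 88, sqrt ( 3), E,88*sqrt(17)/13,45]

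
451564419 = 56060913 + 395503506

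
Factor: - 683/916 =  - 2^( - 2 )*229^( - 1)*683^1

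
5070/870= 5 +24/29 = 5.83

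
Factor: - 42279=- 3^1*17^1*829^1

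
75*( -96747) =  - 7256025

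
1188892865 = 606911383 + 581981482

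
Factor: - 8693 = - 8693^1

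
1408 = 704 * 2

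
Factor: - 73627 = -17^1 * 61^1*71^1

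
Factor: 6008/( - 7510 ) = - 4/5   =  -  2^2*5^ ( -1)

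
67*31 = 2077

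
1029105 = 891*1155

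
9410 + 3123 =12533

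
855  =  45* 19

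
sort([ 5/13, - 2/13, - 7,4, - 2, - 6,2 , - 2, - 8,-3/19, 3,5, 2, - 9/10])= [ - 8, - 7 , - 6 ,- 2, - 2, - 9/10, - 3/19, - 2/13, 5/13, 2, 2,3,4, 5]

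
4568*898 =4102064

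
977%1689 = 977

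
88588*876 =77603088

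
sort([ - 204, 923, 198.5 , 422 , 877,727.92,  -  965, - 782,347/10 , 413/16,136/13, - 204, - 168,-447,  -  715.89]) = [ - 965, - 782,-715.89,- 447 , - 204, - 204,-168, 136/13,413/16, 347/10,198.5,422,727.92, 877, 923 ]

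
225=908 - 683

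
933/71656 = 933/71656 = 0.01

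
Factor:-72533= - 72533^1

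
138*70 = 9660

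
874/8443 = 874/8443= 0.10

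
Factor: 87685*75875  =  6653099375 = 5^4*13^1*19^1*  71^1*607^1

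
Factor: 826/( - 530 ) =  - 413/265  =  - 5^( - 1 )*7^1*53^( - 1)*59^1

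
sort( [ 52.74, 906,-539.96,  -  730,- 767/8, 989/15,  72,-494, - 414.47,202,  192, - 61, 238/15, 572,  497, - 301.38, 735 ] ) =[ - 730, - 539.96, - 494,-414.47,-301.38, - 767/8, - 61,  238/15, 52.74,  989/15, 72, 192, 202,497, 572,735, 906 ]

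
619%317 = 302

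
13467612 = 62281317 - 48813705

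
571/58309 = 571/58309 = 0.01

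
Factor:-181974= - 2^1*3^1*13^1*2333^1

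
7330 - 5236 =2094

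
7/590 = 7/590 = 0.01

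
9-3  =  6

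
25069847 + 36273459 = 61343306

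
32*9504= 304128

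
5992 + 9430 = 15422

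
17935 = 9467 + 8468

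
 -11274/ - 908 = 5637/454 = 12.42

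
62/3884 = 31/1942 = 0.02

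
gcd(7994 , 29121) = 571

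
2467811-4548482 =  - 2080671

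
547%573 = 547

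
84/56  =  1  +  1/2 = 1.50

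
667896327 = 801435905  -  133539578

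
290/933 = 290/933 = 0.31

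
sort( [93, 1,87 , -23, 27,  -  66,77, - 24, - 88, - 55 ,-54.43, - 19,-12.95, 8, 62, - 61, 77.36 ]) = [-88,-66, - 61,-55,- 54.43,  -  24,  -  23,-19, - 12.95,1, 8, 27,62, 77 , 77.36,87, 93] 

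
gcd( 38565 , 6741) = 9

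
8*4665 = 37320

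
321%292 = 29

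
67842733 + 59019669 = 126862402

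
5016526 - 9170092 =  - 4153566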